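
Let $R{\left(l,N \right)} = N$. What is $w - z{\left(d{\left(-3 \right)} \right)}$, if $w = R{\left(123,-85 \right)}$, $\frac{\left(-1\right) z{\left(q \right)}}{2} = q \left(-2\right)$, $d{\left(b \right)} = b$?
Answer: $-73$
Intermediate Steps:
$z{\left(q \right)} = 4 q$ ($z{\left(q \right)} = - 2 q \left(-2\right) = - 2 \left(- 2 q\right) = 4 q$)
$w = -85$
$w - z{\left(d{\left(-3 \right)} \right)} = -85 - 4 \left(-3\right) = -85 - -12 = -85 + 12 = -73$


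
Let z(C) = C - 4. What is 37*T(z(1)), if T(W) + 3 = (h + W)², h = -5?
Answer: 2257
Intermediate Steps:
z(C) = -4 + C
T(W) = -3 + (-5 + W)²
37*T(z(1)) = 37*(-3 + (-5 + (-4 + 1))²) = 37*(-3 + (-5 - 3)²) = 37*(-3 + (-8)²) = 37*(-3 + 64) = 37*61 = 2257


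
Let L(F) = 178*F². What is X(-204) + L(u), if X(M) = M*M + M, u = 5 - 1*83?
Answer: 1124364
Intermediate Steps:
u = -78 (u = 5 - 83 = -78)
X(M) = M + M² (X(M) = M² + M = M + M²)
X(-204) + L(u) = -204*(1 - 204) + 178*(-78)² = -204*(-203) + 178*6084 = 41412 + 1082952 = 1124364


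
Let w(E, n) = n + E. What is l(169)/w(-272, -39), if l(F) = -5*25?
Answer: 125/311 ≈ 0.40193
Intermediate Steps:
w(E, n) = E + n
l(F) = -125
l(169)/w(-272, -39) = -125/(-272 - 39) = -125/(-311) = -125*(-1/311) = 125/311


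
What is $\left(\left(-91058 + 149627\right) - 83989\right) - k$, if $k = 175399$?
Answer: $-200819$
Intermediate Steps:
$\left(\left(-91058 + 149627\right) - 83989\right) - k = \left(\left(-91058 + 149627\right) - 83989\right) - 175399 = \left(58569 - 83989\right) - 175399 = -25420 - 175399 = -200819$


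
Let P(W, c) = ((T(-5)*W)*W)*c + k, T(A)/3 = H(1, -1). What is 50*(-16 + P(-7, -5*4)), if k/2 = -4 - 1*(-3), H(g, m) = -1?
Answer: 146100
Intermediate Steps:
T(A) = -3 (T(A) = 3*(-1) = -3)
k = -2 (k = 2*(-4 - 1*(-3)) = 2*(-4 + 3) = 2*(-1) = -2)
P(W, c) = -2 - 3*c*W**2 (P(W, c) = ((-3*W)*W)*c - 2 = (-3*W**2)*c - 2 = -3*c*W**2 - 2 = -2 - 3*c*W**2)
50*(-16 + P(-7, -5*4)) = 50*(-16 + (-2 - 3*(-5*4)*(-7)**2)) = 50*(-16 + (-2 - 3*(-20)*49)) = 50*(-16 + (-2 + 2940)) = 50*(-16 + 2938) = 50*2922 = 146100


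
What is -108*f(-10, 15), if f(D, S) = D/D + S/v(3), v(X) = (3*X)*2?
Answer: -198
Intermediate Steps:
v(X) = 6*X
f(D, S) = 1 + S/18 (f(D, S) = D/D + S/((6*3)) = 1 + S/18)
-108*f(-10, 15) = -108*(1 + (1/18)*15) = -108*(1 + ⅚) = -108*11/6 = -198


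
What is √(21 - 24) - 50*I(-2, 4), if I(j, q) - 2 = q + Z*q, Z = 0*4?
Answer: -300 + I*√3 ≈ -300.0 + 1.732*I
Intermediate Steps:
Z = 0
I(j, q) = 2 + q (I(j, q) = 2 + (q + 0*q) = 2 + (q + 0) = 2 + q)
√(21 - 24) - 50*I(-2, 4) = √(21 - 24) - 50*(2 + 4) = √(-3) - 50*6 = I*√3 - 300 = -300 + I*√3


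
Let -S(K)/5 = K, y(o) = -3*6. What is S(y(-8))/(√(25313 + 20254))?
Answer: 30*√5063/5063 ≈ 0.42162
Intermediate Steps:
y(o) = -18
S(K) = -5*K
S(y(-8))/(√(25313 + 20254)) = (-5*(-18))/(√(25313 + 20254)) = 90/(√45567) = 90/((3*√5063)) = 90*(√5063/15189) = 30*√5063/5063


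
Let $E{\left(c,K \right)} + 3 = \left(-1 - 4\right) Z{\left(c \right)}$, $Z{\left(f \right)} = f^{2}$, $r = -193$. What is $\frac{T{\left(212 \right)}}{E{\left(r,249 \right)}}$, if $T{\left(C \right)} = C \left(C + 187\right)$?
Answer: $- \frac{21147}{46562} \approx -0.45417$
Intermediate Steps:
$T{\left(C \right)} = C \left(187 + C\right)$
$E{\left(c,K \right)} = -3 - 5 c^{2}$ ($E{\left(c,K \right)} = -3 + \left(-1 - 4\right) c^{2} = -3 - 5 c^{2}$)
$\frac{T{\left(212 \right)}}{E{\left(r,249 \right)}} = \frac{212 \left(187 + 212\right)}{-3 - 5 \left(-193\right)^{2}} = \frac{212 \cdot 399}{-3 - 186245} = \frac{84588}{-3 - 186245} = \frac{84588}{-186248} = 84588 \left(- \frac{1}{186248}\right) = - \frac{21147}{46562}$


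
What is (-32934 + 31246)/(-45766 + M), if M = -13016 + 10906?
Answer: 422/11969 ≈ 0.035258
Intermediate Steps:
M = -2110
(-32934 + 31246)/(-45766 + M) = (-32934 + 31246)/(-45766 - 2110) = -1688/(-47876) = -1688*(-1/47876) = 422/11969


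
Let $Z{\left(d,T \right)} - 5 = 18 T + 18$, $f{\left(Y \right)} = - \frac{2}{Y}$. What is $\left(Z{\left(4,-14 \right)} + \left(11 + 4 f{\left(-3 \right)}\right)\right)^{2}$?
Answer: $\frac{417316}{9} \approx 46368.0$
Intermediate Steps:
$Z{\left(d,T \right)} = 23 + 18 T$ ($Z{\left(d,T \right)} = 5 + \left(18 T + 18\right) = 5 + \left(18 + 18 T\right) = 23 + 18 T$)
$\left(Z{\left(4,-14 \right)} + \left(11 + 4 f{\left(-3 \right)}\right)\right)^{2} = \left(\left(23 + 18 \left(-14\right)\right) + \left(11 + 4 \left(- \frac{2}{-3}\right)\right)\right)^{2} = \left(\left(23 - 252\right) + \left(11 + 4 \left(\left(-2\right) \left(- \frac{1}{3}\right)\right)\right)\right)^{2} = \left(-229 + \left(11 + 4 \cdot \frac{2}{3}\right)\right)^{2} = \left(-229 + \left(11 + \frac{8}{3}\right)\right)^{2} = \left(-229 + \frac{41}{3}\right)^{2} = \left(- \frac{646}{3}\right)^{2} = \frac{417316}{9}$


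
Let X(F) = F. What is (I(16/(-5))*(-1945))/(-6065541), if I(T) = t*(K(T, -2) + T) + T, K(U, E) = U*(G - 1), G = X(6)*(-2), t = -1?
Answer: -80912/6065541 ≈ -0.013340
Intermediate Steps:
G = -12 (G = 6*(-2) = -12)
K(U, E) = -13*U (K(U, E) = U*(-12 - 1) = U*(-13) = -13*U)
I(T) = 13*T (I(T) = -(-13*T + T) + T = -(-12)*T + T = 12*T + T = 13*T)
(I(16/(-5))*(-1945))/(-6065541) = ((13*(16/(-5)))*(-1945))/(-6065541) = ((13*(16*(-1/5)))*(-1945))*(-1/6065541) = ((13*(-16/5))*(-1945))*(-1/6065541) = -208/5*(-1945)*(-1/6065541) = 80912*(-1/6065541) = -80912/6065541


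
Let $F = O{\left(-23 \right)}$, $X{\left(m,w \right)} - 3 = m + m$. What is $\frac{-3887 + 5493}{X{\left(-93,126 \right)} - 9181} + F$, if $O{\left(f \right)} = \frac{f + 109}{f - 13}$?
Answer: $- \frac{53945}{21069} \approx -2.5604$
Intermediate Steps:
$X{\left(m,w \right)} = 3 + 2 m$ ($X{\left(m,w \right)} = 3 + \left(m + m\right) = 3 + 2 m$)
$O{\left(f \right)} = \frac{109 + f}{-13 + f}$
$F = - \frac{43}{18}$ ($F = \frac{109 - 23}{-13 - 23} = \frac{1}{-36} \cdot 86 = \left(- \frac{1}{36}\right) 86 = - \frac{43}{18} \approx -2.3889$)
$\frac{-3887 + 5493}{X{\left(-93,126 \right)} - 9181} + F = \frac{-3887 + 5493}{\left(3 + 2 \left(-93\right)\right) - 9181} - \frac{43}{18} = \frac{1606}{\left(3 - 186\right) - 9181} - \frac{43}{18} = \frac{1606}{-183 - 9181} - \frac{43}{18} = \frac{1606}{-9364} - \frac{43}{18} = 1606 \left(- \frac{1}{9364}\right) - \frac{43}{18} = - \frac{803}{4682} - \frac{43}{18} = - \frac{53945}{21069}$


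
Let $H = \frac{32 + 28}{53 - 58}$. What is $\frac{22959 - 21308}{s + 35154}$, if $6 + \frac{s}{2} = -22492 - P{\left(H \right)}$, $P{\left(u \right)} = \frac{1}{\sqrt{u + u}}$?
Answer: $- \frac{97494852}{581189785} - \frac{1651 i \sqrt{6}}{581189785} \approx -0.16775 - 6.9583 \cdot 10^{-6} i$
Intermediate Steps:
$H = -12$ ($H = \frac{60}{-5} = 60 \left(- \frac{1}{5}\right) = -12$)
$P{\left(u \right)} = \frac{\sqrt{2}}{2 \sqrt{u}}$ ($P{\left(u \right)} = \frac{1}{\sqrt{2 u}} = \frac{1}{\sqrt{2} \sqrt{u}} = \frac{\sqrt{2}}{2 \sqrt{u}}$)
$s = -44996 + \frac{i \sqrt{6}}{6}$ ($s = -12 + 2 \left(-22492 - \frac{\sqrt{2}}{2 \cdot 2 i \sqrt{3}}\right) = -12 + 2 \left(-22492 - \frac{\sqrt{2} \left(- \frac{i \sqrt{3}}{6}\right)}{2}\right) = -12 + 2 \left(-22492 - - \frac{i \sqrt{6}}{12}\right) = -12 + 2 \left(-22492 + \frac{i \sqrt{6}}{12}\right) = -12 - \left(44984 - \frac{i \sqrt{6}}{6}\right) = -44996 + \frac{i \sqrt{6}}{6} \approx -44996.0 + 0.40825 i$)
$\frac{22959 - 21308}{s + 35154} = \frac{22959 - 21308}{\left(-44996 + \frac{i \sqrt{6}}{6}\right) + 35154} = \frac{1651}{-9842 + \frac{i \sqrt{6}}{6}}$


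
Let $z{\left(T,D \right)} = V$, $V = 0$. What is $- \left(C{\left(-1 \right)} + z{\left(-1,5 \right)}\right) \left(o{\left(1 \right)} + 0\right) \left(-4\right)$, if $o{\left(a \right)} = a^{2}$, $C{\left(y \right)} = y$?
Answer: $-4$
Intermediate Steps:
$z{\left(T,D \right)} = 0$
$- \left(C{\left(-1 \right)} + z{\left(-1,5 \right)}\right) \left(o{\left(1 \right)} + 0\right) \left(-4\right) = - \left(-1 + 0\right) \left(1^{2} + 0\right) \left(-4\right) = - \left(-1\right) \left(1 + 0\right) \left(-4\right) = - \left(-1\right) 1 \left(-4\right) = - \left(-1\right) \left(-4\right) = \left(-1\right) 4 = -4$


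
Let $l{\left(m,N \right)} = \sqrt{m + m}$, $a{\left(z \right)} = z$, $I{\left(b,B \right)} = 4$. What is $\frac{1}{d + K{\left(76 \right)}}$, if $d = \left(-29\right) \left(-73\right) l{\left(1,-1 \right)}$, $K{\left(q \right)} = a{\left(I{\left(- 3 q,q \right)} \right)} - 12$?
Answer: $\frac{4}{4481657} + \frac{2117 \sqrt{2}}{8963314} \approx 0.00033491$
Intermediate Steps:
$K{\left(q \right)} = -8$ ($K{\left(q \right)} = 4 - 12 = -8$)
$l{\left(m,N \right)} = \sqrt{2} \sqrt{m}$ ($l{\left(m,N \right)} = \sqrt{2 m} = \sqrt{2} \sqrt{m}$)
$d = 2117 \sqrt{2}$ ($d = \left(-29\right) \left(-73\right) \sqrt{2} \sqrt{1} = 2117 \sqrt{2} \cdot 1 = 2117 \sqrt{2} \approx 2993.9$)
$\frac{1}{d + K{\left(76 \right)}} = \frac{1}{2117 \sqrt{2} - 8} = \frac{1}{-8 + 2117 \sqrt{2}}$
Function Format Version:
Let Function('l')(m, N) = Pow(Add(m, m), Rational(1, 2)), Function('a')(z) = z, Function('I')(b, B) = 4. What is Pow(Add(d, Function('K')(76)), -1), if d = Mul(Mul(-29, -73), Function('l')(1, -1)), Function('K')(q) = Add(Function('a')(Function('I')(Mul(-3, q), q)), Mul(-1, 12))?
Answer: Add(Rational(4, 4481657), Mul(Rational(2117, 8963314), Pow(2, Rational(1, 2)))) ≈ 0.00033491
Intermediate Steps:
Function('K')(q) = -8 (Function('K')(q) = Add(4, Mul(-1, 12)) = Add(4, -12) = -8)
Function('l')(m, N) = Mul(Pow(2, Rational(1, 2)), Pow(m, Rational(1, 2))) (Function('l')(m, N) = Pow(Mul(2, m), Rational(1, 2)) = Mul(Pow(2, Rational(1, 2)), Pow(m, Rational(1, 2))))
d = Mul(2117, Pow(2, Rational(1, 2))) (d = Mul(Mul(-29, -73), Mul(Pow(2, Rational(1, 2)), Pow(1, Rational(1, 2)))) = Mul(2117, Mul(Pow(2, Rational(1, 2)), 1)) = Mul(2117, Pow(2, Rational(1, 2))) ≈ 2993.9)
Pow(Add(d, Function('K')(76)), -1) = Pow(Add(Mul(2117, Pow(2, Rational(1, 2))), -8), -1) = Pow(Add(-8, Mul(2117, Pow(2, Rational(1, 2)))), -1)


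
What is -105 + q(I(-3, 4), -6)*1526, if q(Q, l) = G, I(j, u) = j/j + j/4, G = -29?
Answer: -44359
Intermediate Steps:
I(j, u) = 1 + j/4 (I(j, u) = 1 + j*(1/4) = 1 + j/4)
q(Q, l) = -29
-105 + q(I(-3, 4), -6)*1526 = -105 - 29*1526 = -105 - 44254 = -44359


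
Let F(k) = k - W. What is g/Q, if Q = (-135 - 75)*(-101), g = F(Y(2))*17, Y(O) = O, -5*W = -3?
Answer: 17/15150 ≈ 0.0011221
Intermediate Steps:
W = 3/5 (W = -1/5*(-3) = 3/5 ≈ 0.60000)
F(k) = -3/5 + k (F(k) = k - 1*3/5 = k - 3/5 = -3/5 + k)
g = 119/5 (g = (-3/5 + 2)*17 = (7/5)*17 = 119/5 ≈ 23.800)
Q = 21210 (Q = -210*(-101) = 21210)
g/Q = (119/5)/21210 = (119/5)*(1/21210) = 17/15150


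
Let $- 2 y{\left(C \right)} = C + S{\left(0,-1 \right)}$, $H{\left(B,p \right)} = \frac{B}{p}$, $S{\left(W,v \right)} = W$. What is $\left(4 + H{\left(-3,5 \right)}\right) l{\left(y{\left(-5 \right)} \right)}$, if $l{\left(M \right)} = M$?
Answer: $\frac{17}{2} \approx 8.5$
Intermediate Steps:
$y{\left(C \right)} = - \frac{C}{2}$ ($y{\left(C \right)} = - \frac{C + 0}{2} = - \frac{C}{2}$)
$\left(4 + H{\left(-3,5 \right)}\right) l{\left(y{\left(-5 \right)} \right)} = \left(4 - \frac{3}{5}\right) \left(\left(- \frac{1}{2}\right) \left(-5\right)\right) = \left(4 - \frac{3}{5}\right) \frac{5}{2} = \frac{17}{5} \cdot \frac{5}{2} = \frac{17}{2}$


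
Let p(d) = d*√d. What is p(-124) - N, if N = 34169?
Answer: -34169 - 248*I*√31 ≈ -34169.0 - 1380.8*I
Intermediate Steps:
p(d) = d^(3/2)
p(-124) - N = (-124)^(3/2) - 1*34169 = -248*I*√31 - 34169 = -34169 - 248*I*√31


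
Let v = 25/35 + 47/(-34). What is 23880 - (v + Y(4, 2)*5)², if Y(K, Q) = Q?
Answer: 1347725879/56644 ≈ 23793.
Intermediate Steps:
v = -159/238 (v = 25*(1/35) + 47*(-1/34) = 5/7 - 47/34 = -159/238 ≈ -0.66807)
23880 - (v + Y(4, 2)*5)² = 23880 - (-159/238 + 2*5)² = 23880 - (-159/238 + 10)² = 23880 - (2221/238)² = 23880 - 1*4932841/56644 = 23880 - 4932841/56644 = 1347725879/56644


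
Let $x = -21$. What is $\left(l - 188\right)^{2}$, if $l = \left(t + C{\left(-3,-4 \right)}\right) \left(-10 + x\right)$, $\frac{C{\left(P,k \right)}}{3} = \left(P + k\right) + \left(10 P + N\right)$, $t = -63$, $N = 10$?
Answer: $18284176$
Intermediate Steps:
$C{\left(P,k \right)} = 30 + 3 k + 33 P$ ($C{\left(P,k \right)} = 3 \left(\left(P + k\right) + \left(10 P + 10\right)\right) = 3 \left(\left(P + k\right) + \left(10 + 10 P\right)\right) = 3 \left(10 + k + 11 P\right) = 30 + 3 k + 33 P$)
$l = 4464$ ($l = \left(-63 + \left(30 + 3 \left(-4\right) + 33 \left(-3\right)\right)\right) \left(-10 - 21\right) = \left(-63 - 81\right) \left(-31\right) = \left(-144\right) \left(-31\right) = 4464$)
$\left(l - 188\right)^{2} = \left(4464 - 188\right)^{2} = 4276^{2} = 18284176$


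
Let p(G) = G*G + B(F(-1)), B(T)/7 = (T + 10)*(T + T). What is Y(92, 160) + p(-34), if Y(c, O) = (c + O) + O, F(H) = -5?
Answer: 1218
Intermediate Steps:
B(T) = 14*T*(10 + T) (B(T) = 7*((T + 10)*(T + T)) = 7*((10 + T)*(2*T)) = 7*(2*T*(10 + T)) = 14*T*(10 + T))
p(G) = -350 + G**2 (p(G) = G*G + 14*(-5)*(10 - 5) = G**2 + 14*(-5)*5 = G**2 - 350 = -350 + G**2)
Y(c, O) = c + 2*O (Y(c, O) = (O + c) + O = c + 2*O)
Y(92, 160) + p(-34) = (92 + 2*160) + (-350 + (-34)**2) = (92 + 320) + (-350 + 1156) = 412 + 806 = 1218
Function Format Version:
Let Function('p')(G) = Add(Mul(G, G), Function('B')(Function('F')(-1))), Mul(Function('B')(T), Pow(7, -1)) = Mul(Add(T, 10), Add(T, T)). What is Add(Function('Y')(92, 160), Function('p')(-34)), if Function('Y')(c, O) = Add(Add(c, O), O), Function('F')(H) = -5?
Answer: 1218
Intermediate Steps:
Function('B')(T) = Mul(14, T, Add(10, T)) (Function('B')(T) = Mul(7, Mul(Add(T, 10), Add(T, T))) = Mul(7, Mul(Add(10, T), Mul(2, T))) = Mul(7, Mul(2, T, Add(10, T))) = Mul(14, T, Add(10, T)))
Function('p')(G) = Add(-350, Pow(G, 2)) (Function('p')(G) = Add(Mul(G, G), Mul(14, -5, Add(10, -5))) = Add(Pow(G, 2), Mul(14, -5, 5)) = Add(Pow(G, 2), -350) = Add(-350, Pow(G, 2)))
Function('Y')(c, O) = Add(c, Mul(2, O)) (Function('Y')(c, O) = Add(Add(O, c), O) = Add(c, Mul(2, O)))
Add(Function('Y')(92, 160), Function('p')(-34)) = Add(Add(92, Mul(2, 160)), Add(-350, Pow(-34, 2))) = Add(Add(92, 320), Add(-350, 1156)) = Add(412, 806) = 1218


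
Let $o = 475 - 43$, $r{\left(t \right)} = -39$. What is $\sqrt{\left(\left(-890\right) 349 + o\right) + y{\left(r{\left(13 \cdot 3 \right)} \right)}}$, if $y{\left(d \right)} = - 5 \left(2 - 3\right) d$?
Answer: $i \sqrt{310373} \approx 557.11 i$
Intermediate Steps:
$y{\left(d \right)} = 5 d$ ($y{\left(d \right)} = \left(-5\right) \left(-1\right) d = 5 d$)
$o = 432$
$\sqrt{\left(\left(-890\right) 349 + o\right) + y{\left(r{\left(13 \cdot 3 \right)} \right)}} = \sqrt{\left(\left(-890\right) 349 + 432\right) + 5 \left(-39\right)} = \sqrt{\left(-310610 + 432\right) - 195} = \sqrt{-310178 - 195} = \sqrt{-310373} = i \sqrt{310373}$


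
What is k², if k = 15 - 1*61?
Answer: 2116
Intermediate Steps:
k = -46 (k = 15 - 61 = -46)
k² = (-46)² = 2116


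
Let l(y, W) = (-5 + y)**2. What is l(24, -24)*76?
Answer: 27436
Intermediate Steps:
l(24, -24)*76 = (-5 + 24)**2*76 = 19**2*76 = 361*76 = 27436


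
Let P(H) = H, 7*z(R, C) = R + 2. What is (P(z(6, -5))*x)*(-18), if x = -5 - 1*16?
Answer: 432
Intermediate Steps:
z(R, C) = 2/7 + R/7 (z(R, C) = (R + 2)/7 = (2 + R)/7 = 2/7 + R/7)
x = -21 (x = -5 - 16 = -21)
(P(z(6, -5))*x)*(-18) = ((2/7 + (1/7)*6)*(-21))*(-18) = ((2/7 + 6/7)*(-21))*(-18) = ((8/7)*(-21))*(-18) = -24*(-18) = 432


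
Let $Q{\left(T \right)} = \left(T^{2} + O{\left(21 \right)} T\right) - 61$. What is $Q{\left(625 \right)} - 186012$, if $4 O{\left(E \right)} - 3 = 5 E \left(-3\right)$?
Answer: $155802$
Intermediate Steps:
$O{\left(E \right)} = \frac{3}{4} - \frac{15 E}{4}$ ($O{\left(E \right)} = \frac{3}{4} + \frac{5 E \left(-3\right)}{4} = \frac{3}{4} + \frac{\left(-15\right) E}{4} = \frac{3}{4} - \frac{15 E}{4}$)
$Q{\left(T \right)} = -61 + T^{2} - 78 T$ ($Q{\left(T \right)} = \left(T^{2} + \left(\frac{3}{4} - \frac{315}{4}\right) T\right) - 61 = \left(T^{2} - 78 T\right) - 61 = -61 + T^{2} - 78 T$)
$Q{\left(625 \right)} - 186012 = \left(-61 + 625^{2} - 48750\right) - 186012 = \left(-61 + 390625 - 48750\right) - 186012 = 341814 - 186012 = 155802$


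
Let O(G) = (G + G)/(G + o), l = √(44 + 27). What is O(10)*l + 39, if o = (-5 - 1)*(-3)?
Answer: 39 + 5*√71/7 ≈ 45.019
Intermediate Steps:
o = 18 (o = -6*(-3) = 18)
l = √71 ≈ 8.4261
O(G) = 2*G/(18 + G) (O(G) = (G + G)/(G + 18) = (2*G)/(18 + G) = 2*G/(18 + G))
O(10)*l + 39 = (2*10/(18 + 10))*√71 + 39 = (2*10/28)*√71 + 39 = (2*10*(1/28))*√71 + 39 = 5*√71/7 + 39 = 39 + 5*√71/7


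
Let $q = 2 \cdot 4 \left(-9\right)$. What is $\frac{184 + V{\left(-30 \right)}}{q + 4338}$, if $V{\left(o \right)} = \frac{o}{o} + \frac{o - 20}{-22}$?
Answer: $\frac{1030}{23463} \approx 0.043899$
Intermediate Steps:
$q = -72$ ($q = 8 \left(-9\right) = -72$)
$V{\left(o \right)} = \frac{21}{11} - \frac{o}{22}$ ($V{\left(o \right)} = 1 + \left(-20 + o\right) \left(- \frac{1}{22}\right) = 1 - \left(- \frac{10}{11} + \frac{o}{22}\right) = \frac{21}{11} - \frac{o}{22}$)
$\frac{184 + V{\left(-30 \right)}}{q + 4338} = \frac{184 + \left(\frac{21}{11} - - \frac{15}{11}\right)}{-72 + 4338} = \frac{184 + \left(\frac{21}{11} + \frac{15}{11}\right)}{4266} = \left(184 + \frac{36}{11}\right) \frac{1}{4266} = \frac{2060}{11} \cdot \frac{1}{4266} = \frac{1030}{23463}$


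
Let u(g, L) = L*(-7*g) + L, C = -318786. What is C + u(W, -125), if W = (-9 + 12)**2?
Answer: -311036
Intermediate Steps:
W = 9 (W = 3**2 = 9)
u(g, L) = L - 7*L*g (u(g, L) = -7*L*g + L = L - 7*L*g)
C + u(W, -125) = -318786 - 125*(1 - 7*9) = -318786 - 125*(1 - 63) = -318786 - 125*(-62) = -318786 + 7750 = -311036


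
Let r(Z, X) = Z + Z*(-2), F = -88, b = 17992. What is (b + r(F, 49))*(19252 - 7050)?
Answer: 220612160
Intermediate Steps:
r(Z, X) = -Z (r(Z, X) = Z - 2*Z = -Z)
(b + r(F, 49))*(19252 - 7050) = (17992 - 1*(-88))*(19252 - 7050) = (17992 + 88)*12202 = 18080*12202 = 220612160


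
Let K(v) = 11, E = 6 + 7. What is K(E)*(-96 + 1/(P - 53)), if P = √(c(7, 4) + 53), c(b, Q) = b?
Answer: -2903527/2749 - 22*√15/2749 ≈ -1056.2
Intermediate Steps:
E = 13
P = 2*√15 (P = √(7 + 53) = √60 = 2*√15 ≈ 7.7460)
K(E)*(-96 + 1/(P - 53)) = 11*(-96 + 1/(2*√15 - 53)) = 11*(-96 + 1/(-53 + 2*√15)) = -1056 + 11/(-53 + 2*√15)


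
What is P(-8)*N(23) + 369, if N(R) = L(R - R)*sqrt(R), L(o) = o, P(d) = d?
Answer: 369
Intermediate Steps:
N(R) = 0 (N(R) = (R - R)*sqrt(R) = 0*sqrt(R) = 0)
P(-8)*N(23) + 369 = -8*0 + 369 = 0 + 369 = 369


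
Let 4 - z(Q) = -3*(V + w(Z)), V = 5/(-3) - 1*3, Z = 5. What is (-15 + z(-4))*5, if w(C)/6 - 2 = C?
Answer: 505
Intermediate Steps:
w(C) = 12 + 6*C
V = -14/3 (V = 5*(-⅓) - 3 = -5/3 - 3 = -14/3 ≈ -4.6667)
z(Q) = 116 (z(Q) = 4 - (-3)*(-14/3 + (12 + 6*5)) = 4 - (-3)*(-14/3 + (12 + 30)) = 4 - (-3)*(-14/3 + 42) = 4 - (-3)*112/3 = 4 - 1*(-112) = 4 + 112 = 116)
(-15 + z(-4))*5 = (-15 + 116)*5 = 101*5 = 505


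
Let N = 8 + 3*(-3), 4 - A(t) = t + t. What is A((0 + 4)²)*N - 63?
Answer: -35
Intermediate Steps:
A(t) = 4 - 2*t (A(t) = 4 - (t + t) = 4 - 2*t)
N = -1 (N = 8 - 9 = -1)
A((0 + 4)²)*N - 63 = (4 - 2*(0 + 4)²)*(-1) - 63 = (4 - 2*4²)*(-1) - 63 = (4 - 2*16)*(-1) - 63 = (4 - 32)*(-1) - 63 = -28*(-1) - 63 = 28 - 63 = -35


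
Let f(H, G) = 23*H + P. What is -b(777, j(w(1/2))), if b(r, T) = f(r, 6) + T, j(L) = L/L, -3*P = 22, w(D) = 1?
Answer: -53594/3 ≈ -17865.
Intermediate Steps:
P = -22/3 (P = -⅓*22 = -22/3 ≈ -7.3333)
f(H, G) = -22/3 + 23*H (f(H, G) = 23*H - 22/3 = -22/3 + 23*H)
j(L) = 1
b(r, T) = -22/3 + T + 23*r (b(r, T) = (-22/3 + 23*r) + T = -22/3 + T + 23*r)
-b(777, j(w(1/2))) = -(-22/3 + 1 + 23*777) = -(-22/3 + 1 + 17871) = -1*53594/3 = -53594/3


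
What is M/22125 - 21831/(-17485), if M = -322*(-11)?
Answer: 108988549/77371125 ≈ 1.4086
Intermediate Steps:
M = 3542
M/22125 - 21831/(-17485) = 3542/22125 - 21831/(-17485) = 3542*(1/22125) - 21831*(-1/17485) = 3542/22125 + 21831/17485 = 108988549/77371125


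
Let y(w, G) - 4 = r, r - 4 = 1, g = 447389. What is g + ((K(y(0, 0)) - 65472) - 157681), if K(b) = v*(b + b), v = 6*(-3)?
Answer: 223912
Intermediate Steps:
r = 5 (r = 4 + 1 = 5)
v = -18
y(w, G) = 9 (y(w, G) = 4 + 5 = 9)
K(b) = -36*b (K(b) = -18*(b + b) = -36*b)
g + ((K(y(0, 0)) - 65472) - 157681) = 447389 + ((-36*9 - 65472) - 157681) = 447389 + ((-324 - 65472) - 157681) = 447389 + (-65796 - 157681) = 447389 - 223477 = 223912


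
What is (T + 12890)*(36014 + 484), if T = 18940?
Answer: 1161731340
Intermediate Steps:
(T + 12890)*(36014 + 484) = (18940 + 12890)*(36014 + 484) = 31830*36498 = 1161731340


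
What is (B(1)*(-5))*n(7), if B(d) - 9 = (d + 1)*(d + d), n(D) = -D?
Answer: 455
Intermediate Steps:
B(d) = 9 + 2*d*(1 + d) (B(d) = 9 + (d + 1)*(d + d) = 9 + (1 + d)*(2*d) = 9 + 2*d*(1 + d))
(B(1)*(-5))*n(7) = ((9 + 2*1 + 2*1**2)*(-5))*(-1*7) = ((9 + 2 + 2*1)*(-5))*(-7) = ((9 + 2 + 2)*(-5))*(-7) = (13*(-5))*(-7) = -65*(-7) = 455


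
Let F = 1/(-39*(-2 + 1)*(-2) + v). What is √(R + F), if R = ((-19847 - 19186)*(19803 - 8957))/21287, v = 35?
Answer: I*√16663008307747501/915341 ≈ 141.02*I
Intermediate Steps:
F = -1/43 (F = 1/(-39*(-2 + 1)*(-2) + 35) = 1/(-(-39)*(-2) + 35) = 1/(-39*2 + 35) = 1/(-78 + 35) = 1/(-43) = -1/43 ≈ -0.023256)
R = -423351918/21287 (R = -39033*10846*(1/21287) = -423351918*1/21287 = -423351918/21287 ≈ -19888.)
√(R + F) = √(-423351918/21287 - 1/43) = √(-18204153761/915341) = I*√16663008307747501/915341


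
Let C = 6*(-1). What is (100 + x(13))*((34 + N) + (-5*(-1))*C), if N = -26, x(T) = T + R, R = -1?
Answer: -2464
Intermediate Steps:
C = -6
x(T) = -1 + T (x(T) = T - 1 = -1 + T)
(100 + x(13))*((34 + N) + (-5*(-1))*C) = (100 + (-1 + 13))*((34 - 26) - 5*(-1)*(-6)) = (100 + 12)*(8 + 5*(-6)) = 112*(8 - 30) = 112*(-22) = -2464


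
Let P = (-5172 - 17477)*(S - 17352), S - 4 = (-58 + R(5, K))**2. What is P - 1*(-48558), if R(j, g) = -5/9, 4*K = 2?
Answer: 25539752089/81 ≈ 3.1531e+8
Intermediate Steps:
K = 1/2 (K = (1/4)*2 = 1/2 ≈ 0.50000)
R(j, g) = -5/9 (R(j, g) = -5*1/9 = -5/9)
S = 278053/81 (S = 4 + (-58 - 5/9)**2 = 4 + (-527/9)**2 = 4 + 277729/81 = 278053/81 ≈ 3432.8)
P = 25535818891/81 (P = (-5172 - 17477)*(278053/81 - 17352) = -22649*(-1127459/81) = 25535818891/81 ≈ 3.1526e+8)
P - 1*(-48558) = 25535818891/81 - 1*(-48558) = 25535818891/81 + 48558 = 25539752089/81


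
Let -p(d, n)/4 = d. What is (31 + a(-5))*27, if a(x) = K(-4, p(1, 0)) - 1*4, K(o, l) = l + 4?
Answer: 729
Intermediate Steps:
p(d, n) = -4*d
K(o, l) = 4 + l
a(x) = -4 (a(x) = (4 - 4*1) - 1*4 = (4 - 4) - 4 = 0 - 4 = -4)
(31 + a(-5))*27 = (31 - 4)*27 = 27*27 = 729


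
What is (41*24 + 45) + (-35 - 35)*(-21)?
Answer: 2499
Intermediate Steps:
(41*24 + 45) + (-35 - 35)*(-21) = (984 + 45) - 70*(-21) = 1029 + 1470 = 2499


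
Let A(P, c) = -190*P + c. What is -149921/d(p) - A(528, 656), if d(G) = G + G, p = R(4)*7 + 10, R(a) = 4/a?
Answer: 3238655/34 ≈ 95255.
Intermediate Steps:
A(P, c) = c - 190*P
p = 17 (p = (4/4)*7 + 10 = (4*(¼))*7 + 10 = 1*7 + 10 = 7 + 10 = 17)
d(G) = 2*G
-149921/d(p) - A(528, 656) = -149921/(2*17) - (656 - 190*528) = -149921/34 - (656 - 100320) = -149921*1/34 - 1*(-99664) = -149921/34 + 99664 = 3238655/34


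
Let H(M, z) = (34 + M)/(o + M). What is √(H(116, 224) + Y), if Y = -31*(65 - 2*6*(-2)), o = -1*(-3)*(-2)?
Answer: I*√333674/11 ≈ 52.513*I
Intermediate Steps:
o = -6 (o = 3*(-2) = -6)
H(M, z) = (34 + M)/(-6 + M)
Y = -2759 (Y = -31*(65 - 12*(-2)) = -31*(65 + 24) = -31*89 = -2759)
√(H(116, 224) + Y) = √((34 + 116)/(-6 + 116) - 2759) = √(150/110 - 2759) = √((1/110)*150 - 2759) = √(15/11 - 2759) = √(-30334/11) = I*√333674/11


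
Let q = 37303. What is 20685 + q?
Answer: 57988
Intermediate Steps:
20685 + q = 20685 + 37303 = 57988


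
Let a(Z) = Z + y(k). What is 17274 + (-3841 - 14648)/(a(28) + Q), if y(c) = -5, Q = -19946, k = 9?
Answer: 114722797/6641 ≈ 17275.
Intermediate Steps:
a(Z) = -5 + Z (a(Z) = Z - 5 = -5 + Z)
17274 + (-3841 - 14648)/(a(28) + Q) = 17274 + (-3841 - 14648)/((-5 + 28) - 19946) = 17274 - 18489/(23 - 19946) = 17274 - 18489/(-19923) = 17274 - 18489*(-1/19923) = 17274 + 6163/6641 = 114722797/6641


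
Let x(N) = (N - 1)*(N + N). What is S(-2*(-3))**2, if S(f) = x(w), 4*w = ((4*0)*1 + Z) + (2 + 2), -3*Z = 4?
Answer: 16/81 ≈ 0.19753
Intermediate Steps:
Z = -4/3 (Z = -1/3*4 = -4/3 ≈ -1.3333)
w = 2/3 (w = (((4*0)*1 - 4/3) + (2 + 2))/4 = ((0*1 - 4/3) + 4)/4 = ((0 - 4/3) + 4)/4 = (-4/3 + 4)/4 = (1/4)*(8/3) = 2/3 ≈ 0.66667)
x(N) = 2*N*(-1 + N) (x(N) = (-1 + N)*(2*N) = 2*N*(-1 + N))
S(f) = -4/9 (S(f) = 2*(2/3)*(-1 + 2/3) = 2*(2/3)*(-1/3) = -4/9)
S(-2*(-3))**2 = (-4/9)**2 = 16/81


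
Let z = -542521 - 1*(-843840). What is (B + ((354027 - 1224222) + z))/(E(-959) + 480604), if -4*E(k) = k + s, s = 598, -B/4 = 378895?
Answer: -8337824/1922777 ≈ -4.3363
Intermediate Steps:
B = -1515580 (B = -4*378895 = -1515580)
z = 301319 (z = -542521 + 843840 = 301319)
E(k) = -299/2 - k/4 (E(k) = -(k + 598)/4 = -(598 + k)/4 = -299/2 - k/4)
(B + ((354027 - 1224222) + z))/(E(-959) + 480604) = (-1515580 + ((354027 - 1224222) + 301319))/((-299/2 - ¼*(-959)) + 480604) = (-1515580 + (-870195 + 301319))/((-299/2 + 959/4) + 480604) = (-1515580 - 568876)/(361/4 + 480604) = -2084456/1922777/4 = -2084456*4/1922777 = -8337824/1922777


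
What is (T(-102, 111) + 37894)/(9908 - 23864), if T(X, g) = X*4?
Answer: -18743/6978 ≈ -2.6860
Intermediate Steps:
T(X, g) = 4*X
(T(-102, 111) + 37894)/(9908 - 23864) = (4*(-102) + 37894)/(9908 - 23864) = (-408 + 37894)/(-13956) = 37486*(-1/13956) = -18743/6978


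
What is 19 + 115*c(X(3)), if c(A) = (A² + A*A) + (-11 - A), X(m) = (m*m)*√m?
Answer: 54644 - 1035*√3 ≈ 52851.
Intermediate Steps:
X(m) = m^(5/2) (X(m) = m²*√m = m^(5/2))
c(A) = -11 - A + 2*A² (c(A) = (A² + A²) + (-11 - A) = 2*A² + (-11 - A) = -11 - A + 2*A²)
19 + 115*c(X(3)) = 19 + 115*(-11 - 3^(5/2) + 2*(3^(5/2))²) = 19 + 115*(-11 - 9*√3 + 2*(9*√3)²) = 19 + 115*(-11 - 9*√3 + 2*243) = 19 + 115*(-11 - 9*√3 + 486) = 19 + 115*(475 - 9*√3) = 19 + (54625 - 1035*√3) = 54644 - 1035*√3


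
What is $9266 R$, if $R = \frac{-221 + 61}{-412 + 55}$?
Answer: $\frac{1482560}{357} \approx 4152.8$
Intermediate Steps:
$R = \frac{160}{357}$ ($R = - \frac{160}{-357} = \left(-160\right) \left(- \frac{1}{357}\right) = \frac{160}{357} \approx 0.44818$)
$9266 R = 9266 \cdot \frac{160}{357} = \frac{1482560}{357}$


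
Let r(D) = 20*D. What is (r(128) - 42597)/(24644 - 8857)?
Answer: -40037/15787 ≈ -2.5361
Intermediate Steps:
(r(128) - 42597)/(24644 - 8857) = (20*128 - 42597)/(24644 - 8857) = (2560 - 42597)/15787 = -40037*1/15787 = -40037/15787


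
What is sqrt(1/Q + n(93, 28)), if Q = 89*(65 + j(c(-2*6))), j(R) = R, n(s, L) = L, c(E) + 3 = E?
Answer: sqrt(22178978)/890 ≈ 5.2915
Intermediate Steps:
c(E) = -3 + E
Q = 4450 (Q = 89*(65 + (-3 - 2*6)) = 89*(65 + (-3 - 12)) = 89*(65 - 15) = 89*50 = 4450)
sqrt(1/Q + n(93, 28)) = sqrt(1/4450 + 28) = sqrt(124601/4450) = sqrt(22178978)/890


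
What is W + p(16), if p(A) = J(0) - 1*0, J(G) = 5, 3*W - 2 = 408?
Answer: 425/3 ≈ 141.67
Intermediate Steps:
W = 410/3 (W = ⅔ + (⅓)*408 = ⅔ + 136 = 410/3 ≈ 136.67)
p(A) = 5 (p(A) = 5 - 1*0 = 5 + 0 = 5)
W + p(16) = 410/3 + 5 = 425/3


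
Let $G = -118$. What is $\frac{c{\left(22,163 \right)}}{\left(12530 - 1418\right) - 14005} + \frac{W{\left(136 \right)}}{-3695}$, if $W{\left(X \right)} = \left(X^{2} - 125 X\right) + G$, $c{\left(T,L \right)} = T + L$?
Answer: $- \frac{4670129}{10689635} \approx -0.43688$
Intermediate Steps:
$c{\left(T,L \right)} = L + T$
$W{\left(X \right)} = -118 + X^{2} - 125 X$ ($W{\left(X \right)} = \left(X^{2} - 125 X\right) - 118 = -118 + X^{2} - 125 X$)
$\frac{c{\left(22,163 \right)}}{\left(12530 - 1418\right) - 14005} + \frac{W{\left(136 \right)}}{-3695} = \frac{163 + 22}{\left(12530 - 1418\right) - 14005} + \frac{-118 + 136^{2} - 17000}{-3695} = \frac{185}{11112 - 14005} + \left(-118 + 18496 - 17000\right) \left(- \frac{1}{3695}\right) = \frac{185}{-2893} + 1378 \left(- \frac{1}{3695}\right) = 185 \left(- \frac{1}{2893}\right) - \frac{1378}{3695} = - \frac{185}{2893} - \frac{1378}{3695} = - \frac{4670129}{10689635}$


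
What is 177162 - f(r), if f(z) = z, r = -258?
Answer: 177420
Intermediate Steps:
177162 - f(r) = 177162 - 1*(-258) = 177162 + 258 = 177420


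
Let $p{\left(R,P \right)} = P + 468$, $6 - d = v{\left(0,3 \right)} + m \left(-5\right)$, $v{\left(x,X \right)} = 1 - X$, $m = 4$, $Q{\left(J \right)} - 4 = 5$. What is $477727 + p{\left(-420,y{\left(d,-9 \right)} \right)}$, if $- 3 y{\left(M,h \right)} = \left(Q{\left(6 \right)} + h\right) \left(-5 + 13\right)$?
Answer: $478195$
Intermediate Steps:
$Q{\left(J \right)} = 9$ ($Q{\left(J \right)} = 4 + 5 = 9$)
$d = 28$ ($d = 6 - \left(\left(1 - 3\right) + 4 \left(-5\right)\right) = 6 - \left(\left(1 - 3\right) - 20\right) = 6 - \left(-2 - 20\right) = 6 - -22 = 6 + 22 = 28$)
$y{\left(M,h \right)} = -24 - \frac{8 h}{3}$ ($y{\left(M,h \right)} = - \frac{\left(9 + h\right) \left(-5 + 13\right)}{3} = - \frac{\left(9 + h\right) 8}{3} = - \frac{72 + 8 h}{3} = -24 - \frac{8 h}{3}$)
$p{\left(R,P \right)} = 468 + P$
$477727 + p{\left(-420,y{\left(d,-9 \right)} \right)} = 477727 + \left(468 - 0\right) = 477727 + \left(468 + \left(-24 + 24\right)\right) = 477727 + \left(468 + 0\right) = 477727 + 468 = 478195$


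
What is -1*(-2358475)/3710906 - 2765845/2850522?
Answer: -885226482905/2644504798233 ≈ -0.33474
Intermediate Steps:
-1*(-2358475)/3710906 - 2765845/2850522 = 2358475*(1/3710906) - 2765845*1/2850522 = 2358475/3710906 - 2765845/2850522 = -885226482905/2644504798233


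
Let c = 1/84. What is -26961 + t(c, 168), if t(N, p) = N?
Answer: -2264723/84 ≈ -26961.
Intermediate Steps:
c = 1/84 ≈ 0.011905
-26961 + t(c, 168) = -26961 + 1/84 = -2264723/84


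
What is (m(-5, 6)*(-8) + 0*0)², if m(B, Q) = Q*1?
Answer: 2304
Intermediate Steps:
m(B, Q) = Q
(m(-5, 6)*(-8) + 0*0)² = (6*(-8) + 0*0)² = (-48 + 0)² = (-48)² = 2304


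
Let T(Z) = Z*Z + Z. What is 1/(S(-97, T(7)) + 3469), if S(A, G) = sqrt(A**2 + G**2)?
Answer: 3469/12021416 - sqrt(12545)/12021416 ≈ 0.00027925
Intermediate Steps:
T(Z) = Z + Z**2 (T(Z) = Z**2 + Z = Z + Z**2)
1/(S(-97, T(7)) + 3469) = 1/(sqrt((-97)**2 + (7*(1 + 7))**2) + 3469) = 1/(sqrt(9409 + (7*8)**2) + 3469) = 1/(sqrt(9409 + 56**2) + 3469) = 1/(sqrt(9409 + 3136) + 3469) = 1/(sqrt(12545) + 3469) = 1/(3469 + sqrt(12545))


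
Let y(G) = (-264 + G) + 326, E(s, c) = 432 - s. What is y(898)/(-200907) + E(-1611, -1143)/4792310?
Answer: -1396721533/320936208390 ≈ -0.0043520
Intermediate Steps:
y(G) = 62 + G
y(898)/(-200907) + E(-1611, -1143)/4792310 = (62 + 898)/(-200907) + (432 - 1*(-1611))/4792310 = 960*(-1/200907) + (432 + 1611)*(1/4792310) = -320/66969 + 2043*(1/4792310) = -320/66969 + 2043/4792310 = -1396721533/320936208390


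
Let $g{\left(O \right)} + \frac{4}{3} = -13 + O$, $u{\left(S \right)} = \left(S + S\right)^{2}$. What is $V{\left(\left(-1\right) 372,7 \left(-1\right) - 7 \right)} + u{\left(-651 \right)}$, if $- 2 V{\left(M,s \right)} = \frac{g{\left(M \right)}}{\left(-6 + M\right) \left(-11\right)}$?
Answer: $\frac{42291950551}{24948} \approx 1.6952 \cdot 10^{6}$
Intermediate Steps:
$u{\left(S \right)} = 4 S^{2}$ ($u{\left(S \right)} = \left(2 S\right)^{2} = 4 S^{2}$)
$g{\left(O \right)} = - \frac{43}{3} + O$ ($g{\left(O \right)} = - \frac{4}{3} + \left(-13 + O\right) = - \frac{43}{3} + O$)
$V{\left(M,s \right)} = - \frac{- \frac{43}{3} + M}{2 \left(66 - 11 M\right)}$ ($V{\left(M,s \right)} = - \frac{\left(- \frac{43}{3} + M\right) \frac{1}{\left(-6 + M\right) \left(-11\right)}}{2} = - \frac{\left(- \frac{43}{3} + M\right) \frac{1}{66 - 11 M}}{2} = - \frac{\frac{1}{66 - 11 M} \left(- \frac{43}{3} + M\right)}{2} = - \frac{- \frac{43}{3} + M}{2 \left(66 - 11 M\right)}$)
$V{\left(\left(-1\right) 372,7 \left(-1\right) - 7 \right)} + u{\left(-651 \right)} = \frac{-43 + 3 \left(\left(-1\right) 372\right)}{66 \left(-6 - 372\right)} + 4 \left(-651\right)^{2} = \frac{-43 + 3 \left(-372\right)}{66 \left(-6 - 372\right)} + 4 \cdot 423801 = \frac{-43 - 1116}{66 \left(-378\right)} + 1695204 = \frac{1}{66} \left(- \frac{1}{378}\right) \left(-1159\right) + 1695204 = \frac{1159}{24948} + 1695204 = \frac{42291950551}{24948}$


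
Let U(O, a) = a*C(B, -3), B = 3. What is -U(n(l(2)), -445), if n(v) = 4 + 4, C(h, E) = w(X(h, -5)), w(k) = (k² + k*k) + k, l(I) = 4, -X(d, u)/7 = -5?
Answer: 1105825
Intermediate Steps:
X(d, u) = 35 (X(d, u) = -7*(-5) = 35)
w(k) = k + 2*k² (w(k) = (k² + k²) + k = 2*k² + k = k + 2*k²)
C(h, E) = 2485 (C(h, E) = 35*(1 + 2*35) = 35*(1 + 70) = 35*71 = 2485)
n(v) = 8
U(O, a) = 2485*a (U(O, a) = a*2485 = 2485*a)
-U(n(l(2)), -445) = -2485*(-445) = -1*(-1105825) = 1105825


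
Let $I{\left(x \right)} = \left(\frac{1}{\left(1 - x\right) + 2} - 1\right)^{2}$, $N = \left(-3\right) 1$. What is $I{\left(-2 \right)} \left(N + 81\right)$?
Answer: $\frac{1248}{25} \approx 49.92$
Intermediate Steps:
$N = -3$
$I{\left(x \right)} = \left(-1 + \frac{1}{3 - x}\right)^{2}$ ($I{\left(x \right)} = \left(\frac{1}{3 - x} - 1\right)^{2} = \left(-1 + \frac{1}{3 - x}\right)^{2}$)
$I{\left(-2 \right)} \left(N + 81\right) = \frac{\left(-2 - 2\right)^{2}}{\left(-3 - 2\right)^{2}} \left(-3 + 81\right) = \frac{\left(-4\right)^{2}}{25} \cdot 78 = \frac{1}{25} \cdot 16 \cdot 78 = \frac{16}{25} \cdot 78 = \frac{1248}{25}$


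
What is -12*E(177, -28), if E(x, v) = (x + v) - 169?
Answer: 240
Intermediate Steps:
E(x, v) = -169 + v + x (E(x, v) = (v + x) - 169 = -169 + v + x)
-12*E(177, -28) = -12*(-169 - 28 + 177) = -12*(-20) = 240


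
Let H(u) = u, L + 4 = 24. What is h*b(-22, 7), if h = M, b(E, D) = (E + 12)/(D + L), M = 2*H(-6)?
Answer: 40/9 ≈ 4.4444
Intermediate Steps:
L = 20 (L = -4 + 24 = 20)
M = -12 (M = 2*(-6) = -12)
b(E, D) = (12 + E)/(20 + D) (b(E, D) = (E + 12)/(D + 20) = (12 + E)/(20 + D))
h = -12
h*b(-22, 7) = -12*(12 - 22)/(20 + 7) = -12*(-10)/27 = -4*(-10)/9 = -12*(-10/27) = 40/9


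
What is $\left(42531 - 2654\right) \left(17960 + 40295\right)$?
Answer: $2323034635$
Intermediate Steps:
$\left(42531 - 2654\right) \left(17960 + 40295\right) = \left(42531 - 2654\right) 58255 = 39877 \cdot 58255 = 2323034635$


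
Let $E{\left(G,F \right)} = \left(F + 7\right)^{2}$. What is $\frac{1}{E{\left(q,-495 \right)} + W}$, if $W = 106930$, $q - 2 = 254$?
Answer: $\frac{1}{345074} \approx 2.8979 \cdot 10^{-6}$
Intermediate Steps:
$q = 256$ ($q = 2 + 254 = 256$)
$E{\left(G,F \right)} = \left(7 + F\right)^{2}$
$\frac{1}{E{\left(q,-495 \right)} + W} = \frac{1}{\left(7 - 495\right)^{2} + 106930} = \frac{1}{\left(-488\right)^{2} + 106930} = \frac{1}{238144 + 106930} = \frac{1}{345074}$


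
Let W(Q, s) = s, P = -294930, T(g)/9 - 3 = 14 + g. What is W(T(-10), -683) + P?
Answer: -295613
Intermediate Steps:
T(g) = 153 + 9*g (T(g) = 27 + 9*(14 + g) = 27 + (126 + 9*g) = 153 + 9*g)
W(T(-10), -683) + P = -683 - 294930 = -295613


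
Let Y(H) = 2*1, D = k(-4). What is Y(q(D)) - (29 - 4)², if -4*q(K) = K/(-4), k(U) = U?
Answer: -623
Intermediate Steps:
D = -4
q(K) = K/16 (q(K) = -K/(4*(-4)) = -K*(-1)/(4*4) = -(-1)*K/16 = K/16)
Y(H) = 2
Y(q(D)) - (29 - 4)² = 2 - (29 - 4)² = 2 - 1*25² = 2 - 1*625 = 2 - 625 = -623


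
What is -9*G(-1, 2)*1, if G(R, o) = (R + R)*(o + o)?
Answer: 72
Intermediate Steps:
G(R, o) = 4*R*o (G(R, o) = (2*R)*(2*o) = 4*R*o)
-9*G(-1, 2)*1 = -36*(-1)*2*1 = -9*(-8)*1 = 72*1 = 72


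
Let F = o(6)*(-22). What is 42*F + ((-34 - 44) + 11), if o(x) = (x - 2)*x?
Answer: -22243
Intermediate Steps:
o(x) = x*(-2 + x) (o(x) = (-2 + x)*x = x*(-2 + x))
F = -528 (F = (6*(-2 + 6))*(-22) = (6*4)*(-22) = 24*(-22) = -528)
42*F + ((-34 - 44) + 11) = 42*(-528) + ((-34 - 44) + 11) = -22176 + (-78 + 11) = -22176 - 67 = -22243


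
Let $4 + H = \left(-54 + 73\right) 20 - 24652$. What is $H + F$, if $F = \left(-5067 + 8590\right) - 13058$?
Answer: $-33811$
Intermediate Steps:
$F = -9535$ ($F = 3523 - 13058 = -9535$)
$H = -24276$ ($H = -4 - \left(24652 - \left(-54 + 73\right) 20\right) = -4 + \left(19 \cdot 20 - 24652\right) = -4 + \left(380 - 24652\right) = -4 - 24272 = -24276$)
$H + F = -24276 - 9535 = -33811$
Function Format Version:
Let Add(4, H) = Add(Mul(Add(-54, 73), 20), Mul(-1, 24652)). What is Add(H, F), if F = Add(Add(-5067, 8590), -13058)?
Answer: -33811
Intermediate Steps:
F = -9535 (F = Add(3523, -13058) = -9535)
H = -24276 (H = Add(-4, Add(Mul(Add(-54, 73), 20), Mul(-1, 24652))) = Add(-4, Add(Mul(19, 20), -24652)) = Add(-4, Add(380, -24652)) = Add(-4, -24272) = -24276)
Add(H, F) = Add(-24276, -9535) = -33811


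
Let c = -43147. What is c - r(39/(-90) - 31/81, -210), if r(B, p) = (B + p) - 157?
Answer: -34651139/810 ≈ -42779.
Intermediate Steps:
r(B, p) = -157 + B + p
c - r(39/(-90) - 31/81, -210) = -43147 - (-157 + (39/(-90) - 31/81) - 210) = -43147 - (-157 + (39*(-1/90) - 31*1/81) - 210) = -43147 - (-157 + (-13/30 - 31/81) - 210) = -43147 - (-157 - 661/810 - 210) = -43147 - 1*(-297931/810) = -43147 + 297931/810 = -34651139/810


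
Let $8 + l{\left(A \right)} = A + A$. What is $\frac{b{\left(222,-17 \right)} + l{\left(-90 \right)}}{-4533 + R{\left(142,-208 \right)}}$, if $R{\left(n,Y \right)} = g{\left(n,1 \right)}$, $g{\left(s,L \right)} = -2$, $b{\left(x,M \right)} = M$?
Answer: $\frac{41}{907} \approx 0.045204$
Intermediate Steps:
$R{\left(n,Y \right)} = -2$
$l{\left(A \right)} = -8 + 2 A$ ($l{\left(A \right)} = -8 + \left(A + A\right) = -8 + 2 A$)
$\frac{b{\left(222,-17 \right)} + l{\left(-90 \right)}}{-4533 + R{\left(142,-208 \right)}} = \frac{-17 + \left(-8 + 2 \left(-90\right)\right)}{-4533 - 2} = \frac{-17 - 188}{-4535} = \left(-17 - 188\right) \left(- \frac{1}{4535}\right) = \left(-205\right) \left(- \frac{1}{4535}\right) = \frac{41}{907}$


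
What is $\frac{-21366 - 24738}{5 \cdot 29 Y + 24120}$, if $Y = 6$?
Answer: $- \frac{452}{245} \approx -1.8449$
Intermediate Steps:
$\frac{-21366 - 24738}{5 \cdot 29 Y + 24120} = \frac{-21366 - 24738}{5 \cdot 29 \cdot 6 + 24120} = - \frac{46104}{145 \cdot 6 + 24120} = - \frac{46104}{870 + 24120} = - \frac{46104}{24990} = \left(-46104\right) \frac{1}{24990} = - \frac{452}{245}$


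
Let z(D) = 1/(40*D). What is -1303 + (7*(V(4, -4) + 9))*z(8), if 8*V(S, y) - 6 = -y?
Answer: -1667553/1280 ≈ -1302.8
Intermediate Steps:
V(S, y) = 3/4 - y/8 (V(S, y) = 3/4 + (-y)/8 = 3/4 - y/8)
z(D) = 1/(40*D)
-1303 + (7*(V(4, -4) + 9))*z(8) = -1303 + (7*((3/4 - 1/8*(-4)) + 9))*((1/40)/8) = -1303 + (7*((3/4 + 1/2) + 9))*((1/40)*(1/8)) = -1303 + (7*(5/4 + 9))*(1/320) = -1303 + (7*(41/4))*(1/320) = -1303 + (287/4)*(1/320) = -1303 + 287/1280 = -1667553/1280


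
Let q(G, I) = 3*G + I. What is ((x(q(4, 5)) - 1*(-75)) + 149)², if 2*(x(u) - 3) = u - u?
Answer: 51529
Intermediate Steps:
q(G, I) = I + 3*G
x(u) = 3 (x(u) = 3 + (u - u)/2 = 3 + (½)*0 = 3 + 0 = 3)
((x(q(4, 5)) - 1*(-75)) + 149)² = ((3 - 1*(-75)) + 149)² = ((3 + 75) + 149)² = (78 + 149)² = 227² = 51529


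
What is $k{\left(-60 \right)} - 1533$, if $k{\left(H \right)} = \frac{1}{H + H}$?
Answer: $- \frac{183961}{120} \approx -1533.0$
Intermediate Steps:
$k{\left(H \right)} = \frac{1}{2 H}$
$k{\left(-60 \right)} - 1533 = \frac{1}{2 \left(-60\right)} - 1533 = \frac{1}{2} \left(- \frac{1}{60}\right) - 1533 = - \frac{1}{120} - 1533 = - \frac{183961}{120}$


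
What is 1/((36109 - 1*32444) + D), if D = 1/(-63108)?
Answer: 63108/231290819 ≈ 0.00027285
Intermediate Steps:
D = -1/63108 ≈ -1.5846e-5
1/((36109 - 1*32444) + D) = 1/((36109 - 1*32444) - 1/63108) = 1/((36109 - 32444) - 1/63108) = 1/(3665 - 1/63108) = 1/(231290819/63108) = 63108/231290819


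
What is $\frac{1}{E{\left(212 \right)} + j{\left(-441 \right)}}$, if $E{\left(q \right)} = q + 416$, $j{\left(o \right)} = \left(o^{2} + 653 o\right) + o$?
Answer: $- \frac{1}{93305} \approx -1.0718 \cdot 10^{-5}$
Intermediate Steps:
$j{\left(o \right)} = o^{2} + 654 o$
$E{\left(q \right)} = 416 + q$
$\frac{1}{E{\left(212 \right)} + j{\left(-441 \right)}} = \frac{1}{\left(416 + 212\right) - 441 \left(654 - 441\right)} = \frac{1}{628 - 93933} = \frac{1}{-93305} = - \frac{1}{93305}$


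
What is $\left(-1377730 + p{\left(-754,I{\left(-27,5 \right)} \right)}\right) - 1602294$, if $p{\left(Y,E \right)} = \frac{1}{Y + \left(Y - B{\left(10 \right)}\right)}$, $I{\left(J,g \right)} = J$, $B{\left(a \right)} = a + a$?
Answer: $- \frac{4553476673}{1528} \approx -2.98 \cdot 10^{6}$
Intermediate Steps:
$B{\left(a \right)} = 2 a$
$p{\left(Y,E \right)} = \frac{1}{-20 + 2 Y}$ ($p{\left(Y,E \right)} = \frac{1}{Y + \left(Y - 2 \cdot 10\right)} = \frac{1}{Y + \left(Y - 20\right)} = \frac{1}{Y + \left(-20 + Y\right)} = \frac{1}{-20 + 2 Y}$)
$\left(-1377730 + p{\left(-754,I{\left(-27,5 \right)} \right)}\right) - 1602294 = \left(-1377730 + \frac{1}{2 \left(-10 - 754\right)}\right) - 1602294 = \left(-1377730 + \frac{1}{2 \left(-764\right)}\right) - 1602294 = \left(-1377730 + \frac{1}{2} \left(- \frac{1}{764}\right)\right) - 1602294 = \left(-1377730 - \frac{1}{1528}\right) - 1602294 = - \frac{2105171441}{1528} - 1602294 = - \frac{4553476673}{1528}$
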